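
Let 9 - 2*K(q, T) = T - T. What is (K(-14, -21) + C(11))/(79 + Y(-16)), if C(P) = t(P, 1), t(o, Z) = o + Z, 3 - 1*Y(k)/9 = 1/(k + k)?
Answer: 528/3401 ≈ 0.15525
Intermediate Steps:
Y(k) = 27 - 9/(2*k) (Y(k) = 27 - 9/(k + k) = 27 - 9*1/(2*k) = 27 - 9/(2*k))
t(o, Z) = Z + o
C(P) = 1 + P
K(q, T) = 9/2 (K(q, T) = 9/2 - (T - T)/2 = 9/2 - 1/2*0 = 9/2 + 0 = 9/2)
(K(-14, -21) + C(11))/(79 + Y(-16)) = (9/2 + (1 + 11))/(79 + (27 - 9/2/(-16))) = (9/2 + 12)/(79 + (27 - 9/2*(-1/16))) = 33/(2*(79 + (27 + 9/32))) = 33/(2*(79 + 873/32)) = 33/(2*(3401/32)) = (33/2)*(32/3401) = 528/3401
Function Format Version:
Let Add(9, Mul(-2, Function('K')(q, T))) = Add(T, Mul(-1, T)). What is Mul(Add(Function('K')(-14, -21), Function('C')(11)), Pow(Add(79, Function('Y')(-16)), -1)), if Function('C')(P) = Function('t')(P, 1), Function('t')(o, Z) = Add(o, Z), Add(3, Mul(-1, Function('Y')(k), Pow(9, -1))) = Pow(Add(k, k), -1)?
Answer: Rational(528, 3401) ≈ 0.15525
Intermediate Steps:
Function('Y')(k) = Add(27, Mul(Rational(-9, 2), Pow(k, -1))) (Function('Y')(k) = Add(27, Mul(-9, Pow(Add(k, k), -1))) = Add(27, Mul(-9, Pow(Mul(2, k), -1))) = Add(27, Mul(-9, Mul(Rational(1, 2), Pow(k, -1)))) = Add(27, Mul(Rational(-9, 2), Pow(k, -1))))
Function('t')(o, Z) = Add(Z, o)
Function('C')(P) = Add(1, P)
Function('K')(q, T) = Rational(9, 2) (Function('K')(q, T) = Add(Rational(9, 2), Mul(Rational(-1, 2), Add(T, Mul(-1, T)))) = Add(Rational(9, 2), Mul(Rational(-1, 2), 0)) = Add(Rational(9, 2), 0) = Rational(9, 2))
Mul(Add(Function('K')(-14, -21), Function('C')(11)), Pow(Add(79, Function('Y')(-16)), -1)) = Mul(Add(Rational(9, 2), Add(1, 11)), Pow(Add(79, Add(27, Mul(Rational(-9, 2), Pow(-16, -1)))), -1)) = Mul(Add(Rational(9, 2), 12), Pow(Add(79, Add(27, Mul(Rational(-9, 2), Rational(-1, 16)))), -1)) = Mul(Rational(33, 2), Pow(Add(79, Add(27, Rational(9, 32))), -1)) = Mul(Rational(33, 2), Pow(Add(79, Rational(873, 32)), -1)) = Mul(Rational(33, 2), Pow(Rational(3401, 32), -1)) = Mul(Rational(33, 2), Rational(32, 3401)) = Rational(528, 3401)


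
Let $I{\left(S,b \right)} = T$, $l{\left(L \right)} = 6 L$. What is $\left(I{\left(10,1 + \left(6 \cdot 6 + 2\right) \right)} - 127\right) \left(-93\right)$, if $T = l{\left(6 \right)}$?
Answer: $8463$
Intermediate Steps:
$T = 36$ ($T = 6 \cdot 6 = 36$)
$I{\left(S,b \right)} = 36$
$\left(I{\left(10,1 + \left(6 \cdot 6 + 2\right) \right)} - 127\right) \left(-93\right) = \left(36 - 127\right) \left(-93\right) = \left(-91\right) \left(-93\right) = 8463$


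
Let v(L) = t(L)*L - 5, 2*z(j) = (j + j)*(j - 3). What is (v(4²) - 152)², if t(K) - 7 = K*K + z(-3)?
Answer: 18826921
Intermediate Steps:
z(j) = j*(-3 + j) (z(j) = ((j + j)*(j - 3))/2 = ((2*j)*(-3 + j))/2 = (2*j*(-3 + j))/2 = j*(-3 + j))
t(K) = 25 + K² (t(K) = 7 + (K*K - 3*(-3 - 3)) = 7 + (K² - 3*(-6)) = 7 + (K² + 18) = 7 + (18 + K²) = 25 + K²)
v(L) = -5 + L*(25 + L²) (v(L) = (25 + L²)*L - 5 = L*(25 + L²) - 5 = -5 + L*(25 + L²))
(v(4²) - 152)² = ((-5 + 4²*(25 + (4²)²)) - 152)² = ((-5 + 16*(25 + 16²)) - 152)² = ((-5 + 16*(25 + 256)) - 152)² = ((-5 + 16*281) - 152)² = ((-5 + 4496) - 152)² = (4491 - 152)² = 4339² = 18826921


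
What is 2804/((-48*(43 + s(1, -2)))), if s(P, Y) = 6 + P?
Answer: -701/600 ≈ -1.1683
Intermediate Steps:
2804/((-48*(43 + s(1, -2)))) = 2804/((-48*(43 + (6 + 1)))) = 2804/((-48*(43 + 7))) = 2804/((-48*50)) = 2804/(-2400) = 2804*(-1/2400) = -701/600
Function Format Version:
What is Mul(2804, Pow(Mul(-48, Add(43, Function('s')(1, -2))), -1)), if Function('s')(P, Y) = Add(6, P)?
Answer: Rational(-701, 600) ≈ -1.1683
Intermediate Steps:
Mul(2804, Pow(Mul(-48, Add(43, Function('s')(1, -2))), -1)) = Mul(2804, Pow(Mul(-48, Add(43, Add(6, 1))), -1)) = Mul(2804, Pow(Mul(-48, Add(43, 7)), -1)) = Mul(2804, Pow(Mul(-48, 50), -1)) = Mul(2804, Pow(-2400, -1)) = Mul(2804, Rational(-1, 2400)) = Rational(-701, 600)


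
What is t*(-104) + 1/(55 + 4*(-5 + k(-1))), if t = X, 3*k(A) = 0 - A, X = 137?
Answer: -1553029/109 ≈ -14248.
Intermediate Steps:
k(A) = -A/3 (k(A) = (0 - A)/3 = (-A)/3 = -A/3)
t = 137
t*(-104) + 1/(55 + 4*(-5 + k(-1))) = 137*(-104) + 1/(55 + 4*(-5 - ⅓*(-1))) = -14248 + 1/(55 + 4*(-5 + ⅓)) = -14248 + 1/(55 + 4*(-14/3)) = -14248 + 1/(55 - 56/3) = -14248 + 1/(109/3) = -14248 + 3/109 = -1553029/109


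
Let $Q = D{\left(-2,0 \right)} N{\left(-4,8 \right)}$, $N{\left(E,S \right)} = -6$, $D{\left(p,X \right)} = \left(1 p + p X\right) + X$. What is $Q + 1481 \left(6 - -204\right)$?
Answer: $311022$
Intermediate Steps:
$D{\left(p,X \right)} = X + p + X p$ ($D{\left(p,X \right)} = \left(p + X p\right) + X = X + p + X p$)
$Q = 12$ ($Q = \left(0 - 2 + 0 \left(-2\right)\right) \left(-6\right) = \left(0 - 2 + 0\right) \left(-6\right) = \left(-2\right) \left(-6\right) = 12$)
$Q + 1481 \left(6 - -204\right) = 12 + 1481 \left(6 - -204\right) = 12 + 1481 \left(6 + 204\right) = 12 + 1481 \cdot 210 = 12 + 311010 = 311022$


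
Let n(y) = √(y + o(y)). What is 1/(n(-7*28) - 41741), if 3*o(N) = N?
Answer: -17889/746704861 - 4*I*√3/746704861 ≈ -2.3957e-5 - 9.2784e-9*I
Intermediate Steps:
o(N) = N/3
n(y) = 2*√3*√y/3 (n(y) = √(y + y/3) = √(4*y/3) = 2*√3*√y/3)
1/(n(-7*28) - 41741) = 1/(2*√3*√(-7*28)/3 - 41741) = 1/(2*√3*√(-196)/3 - 41741) = 1/(2*√3*(14*I)/3 - 41741) = 1/(28*I*√3/3 - 41741) = 1/(-41741 + 28*I*√3/3)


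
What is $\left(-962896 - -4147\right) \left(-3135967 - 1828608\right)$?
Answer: $4759781316675$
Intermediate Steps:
$\left(-962896 - -4147\right) \left(-3135967 - 1828608\right) = \left(-962896 + 4147\right) \left(-4964575\right) = \left(-958749\right) \left(-4964575\right) = 4759781316675$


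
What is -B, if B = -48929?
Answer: 48929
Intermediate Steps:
-B = -1*(-48929) = 48929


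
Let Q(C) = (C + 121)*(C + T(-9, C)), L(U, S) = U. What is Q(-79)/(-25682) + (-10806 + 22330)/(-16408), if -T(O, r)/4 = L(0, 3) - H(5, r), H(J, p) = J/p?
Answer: -2383263697/4161228778 ≈ -0.57273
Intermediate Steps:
T(O, r) = 20/r (T(O, r) = -4*(0 - 5/r) = -(-20)/r = 20/r)
Q(C) = (121 + C)*(C + 20/C) (Q(C) = (C + 121)*(C + 20/C) = (121 + C)*(C + 20/C))
Q(-79)/(-25682) + (-10806 + 22330)/(-16408) = (20 + (-79)**2 + 121*(-79) + 2420/(-79))/(-25682) + (-10806 + 22330)/(-16408) = (20 + 6241 - 9559 + 2420*(-1/79))*(-1/25682) + 11524*(-1/16408) = (20 + 6241 - 9559 - 2420/79)*(-1/25682) - 2881/4102 = -262962/79*(-1/25682) - 2881/4102 = 131481/1014439 - 2881/4102 = -2383263697/4161228778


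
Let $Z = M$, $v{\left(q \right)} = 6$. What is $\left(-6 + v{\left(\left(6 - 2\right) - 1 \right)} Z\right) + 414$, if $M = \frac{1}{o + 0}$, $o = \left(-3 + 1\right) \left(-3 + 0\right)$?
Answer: $409$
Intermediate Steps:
$o = 6$ ($o = \left(-2\right) \left(-3\right) = 6$)
$M = \frac{1}{6}$ ($M = \frac{1}{6 + 0} = \frac{1}{6} \approx 0.16667$)
$Z = \frac{1}{6} \approx 0.16667$
$\left(-6 + v{\left(\left(6 - 2\right) - 1 \right)} Z\right) + 414 = \left(-6 + 6 \cdot \frac{1}{6}\right) + 414 = \left(-6 + 1\right) + 414 = -5 + 414 = 409$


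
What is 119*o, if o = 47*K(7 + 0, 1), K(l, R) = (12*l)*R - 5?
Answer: 441847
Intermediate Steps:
K(l, R) = -5 + 12*R*l (K(l, R) = 12*R*l - 5 = -5 + 12*R*l)
o = 3713 (o = 47*(-5 + 12*1*(7 + 0)) = 47*(-5 + 12*1*7) = 47*(-5 + 84) = 47*79 = 3713)
119*o = 119*3713 = 441847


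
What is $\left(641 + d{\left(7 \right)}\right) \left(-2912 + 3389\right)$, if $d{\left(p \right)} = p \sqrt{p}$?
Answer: $305757 + 3339 \sqrt{7} \approx 3.1459 \cdot 10^{5}$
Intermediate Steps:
$d{\left(p \right)} = p^{\frac{3}{2}}$
$\left(641 + d{\left(7 \right)}\right) \left(-2912 + 3389\right) = \left(641 + 7^{\frac{3}{2}}\right) \left(-2912 + 3389\right) = \left(641 + 7 \sqrt{7}\right) 477 = 305757 + 3339 \sqrt{7}$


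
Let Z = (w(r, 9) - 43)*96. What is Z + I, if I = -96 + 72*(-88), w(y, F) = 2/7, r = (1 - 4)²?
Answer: -73728/7 ≈ -10533.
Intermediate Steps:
r = 9 (r = (-3)² = 9)
w(y, F) = 2/7 (w(y, F) = 2*(⅐) = 2/7)
I = -6432 (I = -96 - 6336 = -6432)
Z = -28704/7 (Z = (2/7 - 43)*96 = -299/7*96 = -28704/7 ≈ -4100.6)
Z + I = -28704/7 - 6432 = -73728/7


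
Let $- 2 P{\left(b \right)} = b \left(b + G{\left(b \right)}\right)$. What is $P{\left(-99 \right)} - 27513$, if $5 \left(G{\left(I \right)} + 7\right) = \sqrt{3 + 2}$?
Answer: $-32760 + \frac{99 \sqrt{5}}{10} \approx -32738.0$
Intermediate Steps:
$G{\left(I \right)} = -7 + \frac{\sqrt{5}}{5}$ ($G{\left(I \right)} = -7 + \frac{\sqrt{3 + 2}}{5} = -7 + \frac{\sqrt{5}}{5}$)
$P{\left(b \right)} = - \frac{b \left(-7 + b + \frac{\sqrt{5}}{5}\right)}{2}$ ($P{\left(b \right)} = - \frac{b \left(b - \left(7 - \frac{\sqrt{5}}{5}\right)\right)}{2} = - \frac{b \left(-7 + b + \frac{\sqrt{5}}{5}\right)}{2}$)
$P{\left(-99 \right)} - 27513 = \frac{1}{10} \left(-99\right) \left(35 - \sqrt{5} - -495\right) - 27513 = \frac{1}{10} \left(-99\right) \left(35 - \sqrt{5} + 495\right) - 27513 = \frac{1}{10} \left(-99\right) \left(530 - \sqrt{5}\right) - 27513 = \left(-5247 + \frac{99 \sqrt{5}}{10}\right) - 27513 = -32760 + \frac{99 \sqrt{5}}{10}$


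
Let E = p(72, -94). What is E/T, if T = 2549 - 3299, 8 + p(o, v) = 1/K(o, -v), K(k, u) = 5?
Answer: 13/1250 ≈ 0.010400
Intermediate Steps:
p(o, v) = -39/5 (p(o, v) = -8 + 1/5 = -8 + ⅕ = -39/5)
E = -39/5 ≈ -7.8000
T = -750
E/T = -39/5/(-750) = -39/5*(-1/750) = 13/1250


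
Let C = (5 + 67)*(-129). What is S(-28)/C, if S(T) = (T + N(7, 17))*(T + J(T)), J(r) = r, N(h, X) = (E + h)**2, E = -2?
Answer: -7/387 ≈ -0.018088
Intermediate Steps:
N(h, X) = (-2 + h)**2
S(T) = 2*T*(25 + T) (S(T) = (T + (-2 + 7)**2)*(T + T) = (T + 5**2)*(2*T) = (T + 25)*(2*T) = (25 + T)*(2*T) = 2*T*(25 + T))
C = -9288 (C = 72*(-129) = -9288)
S(-28)/C = (2*(-28)*(25 - 28))/(-9288) = (2*(-28)*(-3))*(-1/9288) = 168*(-1/9288) = -7/387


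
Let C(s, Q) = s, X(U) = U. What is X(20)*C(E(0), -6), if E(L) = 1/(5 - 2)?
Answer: 20/3 ≈ 6.6667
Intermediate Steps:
E(L) = 1/3
X(20)*C(E(0), -6) = 20*(1/3) = 20/3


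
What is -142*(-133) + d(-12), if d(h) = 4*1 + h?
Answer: 18878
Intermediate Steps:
d(h) = 4 + h
-142*(-133) + d(-12) = -142*(-133) + (4 - 12) = 18886 - 8 = 18878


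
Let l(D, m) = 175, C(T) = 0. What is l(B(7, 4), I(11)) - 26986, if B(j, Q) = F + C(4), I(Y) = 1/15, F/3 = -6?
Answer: -26811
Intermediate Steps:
F = -18 (F = 3*(-6) = -18)
I(Y) = 1/15
B(j, Q) = -18 (B(j, Q) = -18 + 0 = -18)
l(B(7, 4), I(11)) - 26986 = 175 - 26986 = -26811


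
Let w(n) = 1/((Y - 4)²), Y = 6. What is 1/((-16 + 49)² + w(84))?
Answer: 4/4357 ≈ 0.00091806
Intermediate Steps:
w(n) = ¼ (w(n) = 1/((6 - 4)²) = 1/(2²) = 1/4 = ¼)
1/((-16 + 49)² + w(84)) = 1/((-16 + 49)² + ¼) = 1/(33² + ¼) = 1/(1089 + ¼) = 1/(4357/4) = 4/4357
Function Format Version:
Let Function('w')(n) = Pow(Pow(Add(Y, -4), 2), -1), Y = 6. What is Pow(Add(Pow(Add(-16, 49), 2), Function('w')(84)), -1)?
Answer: Rational(4, 4357) ≈ 0.00091806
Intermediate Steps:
Function('w')(n) = Rational(1, 4) (Function('w')(n) = Pow(Pow(Add(6, -4), 2), -1) = Pow(Pow(2, 2), -1) = Pow(4, -1) = Rational(1, 4))
Pow(Add(Pow(Add(-16, 49), 2), Function('w')(84)), -1) = Pow(Add(Pow(Add(-16, 49), 2), Rational(1, 4)), -1) = Pow(Add(Pow(33, 2), Rational(1, 4)), -1) = Pow(Add(1089, Rational(1, 4)), -1) = Pow(Rational(4357, 4), -1) = Rational(4, 4357)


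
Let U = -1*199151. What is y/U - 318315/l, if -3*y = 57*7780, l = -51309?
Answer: 23659082315/3406079553 ≈ 6.9461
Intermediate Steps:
y = -147820 (y = -19*7780 = -⅓*443460 = -147820)
U = -199151
y/U - 318315/l = -147820/(-199151) - 318315/(-51309) = -147820*(-1/199151) - 318315*(-1/51309) = 147820/199151 + 106105/17103 = 23659082315/3406079553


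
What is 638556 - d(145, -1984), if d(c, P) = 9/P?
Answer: 1266895113/1984 ≈ 6.3856e+5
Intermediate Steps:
d(c, P) = 9/P
638556 - d(145, -1984) = 638556 - 9/(-1984) = 638556 - 9*(-1)/1984 = 638556 - 1*(-9/1984) = 638556 + 9/1984 = 1266895113/1984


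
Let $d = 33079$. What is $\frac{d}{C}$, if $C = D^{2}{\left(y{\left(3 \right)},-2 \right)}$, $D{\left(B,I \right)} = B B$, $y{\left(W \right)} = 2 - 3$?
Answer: $33079$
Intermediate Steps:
$y{\left(W \right)} = -1$
$D{\left(B,I \right)} = B^{2}$
$C = 1$ ($C = \left(\left(-1\right)^{2}\right)^{2} = 1^{2} = 1$)
$\frac{d}{C} = \frac{33079}{1} = 33079 \cdot 1 = 33079$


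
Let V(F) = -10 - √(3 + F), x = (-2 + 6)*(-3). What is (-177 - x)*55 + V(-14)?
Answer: -9085 - I*√11 ≈ -9085.0 - 3.3166*I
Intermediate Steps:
x = -12 (x = 4*(-3) = -12)
(-177 - x)*55 + V(-14) = (-177 - 1*(-12))*55 + (-10 - √(3 - 14)) = (-177 + 12)*55 + (-10 - √(-11)) = -165*55 + (-10 - I*√11) = -9075 + (-10 - I*√11) = -9085 - I*√11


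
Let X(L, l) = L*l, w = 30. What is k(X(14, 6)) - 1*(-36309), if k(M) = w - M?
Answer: 36255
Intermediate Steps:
k(M) = 30 - M
k(X(14, 6)) - 1*(-36309) = (30 - 14*6) - 1*(-36309) = (30 - 1*84) + 36309 = (30 - 84) + 36309 = -54 + 36309 = 36255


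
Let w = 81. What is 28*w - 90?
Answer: 2178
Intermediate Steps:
28*w - 90 = 28*81 - 90 = 2268 - 90 = 2178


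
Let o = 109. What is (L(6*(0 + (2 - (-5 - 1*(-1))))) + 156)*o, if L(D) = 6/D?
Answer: 102133/6 ≈ 17022.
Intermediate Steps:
(L(6*(0 + (2 - (-5 - 1*(-1))))) + 156)*o = (6/((6*(0 + (2 - (-5 - 1*(-1)))))) + 156)*109 = (6/((6*(0 + (2 - (-5 + 1))))) + 156)*109 = (6/((6*(0 + (2 - 1*(-4))))) + 156)*109 = (6/((6*(0 + (2 + 4)))) + 156)*109 = (6/((6*(0 + 6))) + 156)*109 = (6/((6*6)) + 156)*109 = (6/36 + 156)*109 = (6*(1/36) + 156)*109 = (⅙ + 156)*109 = (937/6)*109 = 102133/6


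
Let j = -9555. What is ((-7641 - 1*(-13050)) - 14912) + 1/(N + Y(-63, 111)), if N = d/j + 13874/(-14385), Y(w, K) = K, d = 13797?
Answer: -192978811493/20307166 ≈ -9503.0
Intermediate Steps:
N = -450389/187005 (N = 13797/(-9555) + 13874/(-14385) = 13797*(-1/9555) + 13874*(-1/14385) = -657/455 - 1982/2055 = -450389/187005 ≈ -2.4084)
((-7641 - 1*(-13050)) - 14912) + 1/(N + Y(-63, 111)) = ((-7641 - 1*(-13050)) - 14912) + 1/(-450389/187005 + 111) = ((-7641 + 13050) - 14912) + 1/(20307166/187005) = (5409 - 14912) + 187005/20307166 = -9503 + 187005/20307166 = -192978811493/20307166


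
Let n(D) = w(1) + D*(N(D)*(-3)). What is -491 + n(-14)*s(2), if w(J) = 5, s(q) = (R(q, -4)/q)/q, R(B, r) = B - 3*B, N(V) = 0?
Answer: -496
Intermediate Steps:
R(B, r) = -2*B
s(q) = -2/q (s(q) = ((-2*q)/q)/q = -2/q)
n(D) = 5 (n(D) = 5 + D*(0*(-3)) = 5 + D*0 = 5 + 0 = 5)
-491 + n(-14)*s(2) = -491 + 5*(-2/2) = -491 + 5*(-2*1/2) = -491 + 5*(-1) = -491 - 5 = -496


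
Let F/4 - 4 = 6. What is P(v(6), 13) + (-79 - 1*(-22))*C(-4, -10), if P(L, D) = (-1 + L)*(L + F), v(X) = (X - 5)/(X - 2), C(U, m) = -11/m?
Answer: -7431/80 ≈ -92.887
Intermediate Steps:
F = 40 (F = 16 + 4*6 = 16 + 24 = 40)
v(X) = (-5 + X)/(-2 + X)
P(L, D) = (-1 + L)*(40 + L) (P(L, D) = (-1 + L)*(L + 40) = (-1 + L)*(40 + L))
P(v(6), 13) + (-79 - 1*(-22))*C(-4, -10) = (-40 + ((-5 + 6)/(-2 + 6))² + 39*((-5 + 6)/(-2 + 6))) + (-79 - 1*(-22))*(-11/(-10)) = (-40 + (1/4)² + 39*(1/4)) + (-79 + 22)*(-11*(-⅒)) = (-40 + ((¼)*1)² + 39*((¼)*1)) - 57*11/10 = (-40 + (¼)² + 39*(¼)) - 627/10 = (-40 + 1/16 + 39/4) - 627/10 = -483/16 - 627/10 = -7431/80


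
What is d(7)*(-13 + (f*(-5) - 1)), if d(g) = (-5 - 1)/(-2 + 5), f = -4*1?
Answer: -12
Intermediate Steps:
f = -4
d(g) = -2 (d(g) = -6/3 = -6*⅓ = -2)
d(7)*(-13 + (f*(-5) - 1)) = -2*(-13 + (-4*(-5) - 1)) = -2*(-13 + (20 - 1)) = -2*(-13 + 19) = -2*6 = -12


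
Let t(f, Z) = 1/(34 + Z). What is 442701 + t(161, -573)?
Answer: 238615838/539 ≈ 4.4270e+5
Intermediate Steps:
442701 + t(161, -573) = 442701 + 1/(34 - 573) = 442701 + 1/(-539) = 442701 - 1/539 = 238615838/539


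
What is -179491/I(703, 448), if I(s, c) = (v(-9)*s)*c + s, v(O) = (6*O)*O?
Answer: -179491/153063487 ≈ -0.0011727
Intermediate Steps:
v(O) = 6*O²
I(s, c) = s + 486*c*s (I(s, c) = ((6*(-9)²)*s)*c + s = ((6*81)*s)*c + s = (486*s)*c + s = 486*c*s + s = s + 486*c*s)
-179491/I(703, 448) = -179491*1/(703*(1 + 486*448)) = -179491*1/(703*(1 + 217728)) = -179491/(703*217729) = -179491/153063487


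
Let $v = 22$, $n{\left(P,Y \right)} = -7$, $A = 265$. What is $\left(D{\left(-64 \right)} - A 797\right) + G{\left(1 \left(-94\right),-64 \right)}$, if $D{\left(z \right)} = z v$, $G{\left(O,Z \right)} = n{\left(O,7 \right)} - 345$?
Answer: $-212965$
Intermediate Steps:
$G{\left(O,Z \right)} = -352$ ($G{\left(O,Z \right)} = -7 - 345 = -352$)
$D{\left(z \right)} = 22 z$ ($D{\left(z \right)} = z 22 = 22 z$)
$\left(D{\left(-64 \right)} - A 797\right) + G{\left(1 \left(-94\right),-64 \right)} = \left(22 \left(-64\right) - 265 \cdot 797\right) - 352 = \left(-1408 - 211205\right) - 352 = -212613 - 352 = -212965$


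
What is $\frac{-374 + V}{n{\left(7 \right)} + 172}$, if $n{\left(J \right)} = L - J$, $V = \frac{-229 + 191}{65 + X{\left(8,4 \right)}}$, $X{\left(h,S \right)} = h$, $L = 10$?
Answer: $- \frac{5468}{2555} \approx -2.1401$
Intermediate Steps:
$V = - \frac{38}{73}$ ($V = \frac{-229 + 191}{65 + 8} = - \frac{38}{73} \approx -0.52055$)
$n{\left(J \right)} = 10 - J$
$\frac{-374 + V}{n{\left(7 \right)} + 172} = \frac{-374 - \frac{38}{73}}{\left(10 - 7\right) + 172} = - \frac{27340}{73 \left(\left(10 - 7\right) + 172\right)} = - \frac{27340}{73 \left(3 + 172\right)} = - \frac{27340}{73 \cdot 175} = \left(- \frac{27340}{73}\right) \frac{1}{175} = - \frac{5468}{2555}$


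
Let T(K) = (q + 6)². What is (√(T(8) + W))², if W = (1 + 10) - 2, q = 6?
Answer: 153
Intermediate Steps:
W = 9 (W = 11 - 2 = 9)
T(K) = 144 (T(K) = (6 + 6)² = 12² = 144)
(√(T(8) + W))² = (√(144 + 9))² = (√153)² = (3*√17)² = 153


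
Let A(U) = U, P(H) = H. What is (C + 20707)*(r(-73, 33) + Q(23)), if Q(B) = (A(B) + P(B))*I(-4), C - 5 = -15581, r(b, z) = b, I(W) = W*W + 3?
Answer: 4109931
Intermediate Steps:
I(W) = 3 + W**2 (I(W) = W**2 + 3 = 3 + W**2)
C = -15576 (C = 5 - 15581 = -15576)
Q(B) = 38*B (Q(B) = (B + B)*(3 + (-4)**2) = (2*B)*(3 + 16) = (2*B)*19 = 38*B)
(C + 20707)*(r(-73, 33) + Q(23)) = (-15576 + 20707)*(-73 + 38*23) = 5131*(-73 + 874) = 5131*801 = 4109931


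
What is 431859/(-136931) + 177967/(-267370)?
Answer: -139835340107/36611241470 ≈ -3.8195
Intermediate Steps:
431859/(-136931) + 177967/(-267370) = 431859*(-1/136931) + 177967*(-1/267370) = -431859/136931 - 177967/267370 = -139835340107/36611241470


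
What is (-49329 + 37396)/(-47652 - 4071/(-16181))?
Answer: 193087873/771052941 ≈ 0.25042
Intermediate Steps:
(-49329 + 37396)/(-47652 - 4071/(-16181)) = -11933/(-47652 - 4071*(-1/16181)) = -11933/(-47652 + 4071/16181) = -11933/(-771052941/16181) = -11933*(-16181/771052941) = 193087873/771052941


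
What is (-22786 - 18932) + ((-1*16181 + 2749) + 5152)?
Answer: -49998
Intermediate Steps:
(-22786 - 18932) + ((-1*16181 + 2749) + 5152) = -41718 + ((-16181 + 2749) + 5152) = -41718 + (-13432 + 5152) = -41718 - 8280 = -49998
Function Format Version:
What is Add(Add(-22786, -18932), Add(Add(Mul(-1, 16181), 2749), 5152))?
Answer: -49998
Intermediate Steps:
Add(Add(-22786, -18932), Add(Add(Mul(-1, 16181), 2749), 5152)) = Add(-41718, Add(Add(-16181, 2749), 5152)) = Add(-41718, Add(-13432, 5152)) = Add(-41718, -8280) = -49998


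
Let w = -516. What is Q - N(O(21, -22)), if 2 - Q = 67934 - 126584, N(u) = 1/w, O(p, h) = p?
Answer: 30264433/516 ≈ 58652.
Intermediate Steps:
N(u) = -1/516 (N(u) = 1/(-516) = -1/516)
Q = 58652 (Q = 2 - (67934 - 126584) = 2 - 1*(-58650) = 2 + 58650 = 58652)
Q - N(O(21, -22)) = 58652 - 1*(-1/516) = 58652 + 1/516 = 30264433/516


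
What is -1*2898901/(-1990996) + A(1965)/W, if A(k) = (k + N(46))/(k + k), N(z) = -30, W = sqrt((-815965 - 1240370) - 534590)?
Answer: 2898901/1990996 - 129*I*sqrt(103637)/135764470 ≈ 1.456 - 0.00030589*I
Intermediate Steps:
W = 5*I*sqrt(103637) (W = sqrt(-2056335 - 534590) = sqrt(-2590925) = 5*I*sqrt(103637) ≈ 1609.6*I)
A(k) = (-30 + k)/(2*k) (A(k) = (k - 30)/(k + k) = (-30 + k)/((2*k)) = (-30 + k)*(1/(2*k)) = (-30 + k)/(2*k))
-1*2898901/(-1990996) + A(1965)/W = -1*2898901/(-1990996) + ((1/2)*(-30 + 1965)/1965)/((5*I*sqrt(103637))) = -2898901*(-1/1990996) + ((1/2)*(1/1965)*1935)*(-I*sqrt(103637)/518185) = 2898901/1990996 + 129*(-I*sqrt(103637)/518185)/262 = 2898901/1990996 - 129*I*sqrt(103637)/135764470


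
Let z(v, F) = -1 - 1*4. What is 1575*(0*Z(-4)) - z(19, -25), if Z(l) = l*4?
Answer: 5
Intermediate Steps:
z(v, F) = -5 (z(v, F) = -1 - 4 = -5)
Z(l) = 4*l
1575*(0*Z(-4)) - z(19, -25) = 1575*(0*(4*(-4))) - 1*(-5) = 1575*(0*(-16)) + 5 = 1575*0 + 5 = 0 + 5 = 5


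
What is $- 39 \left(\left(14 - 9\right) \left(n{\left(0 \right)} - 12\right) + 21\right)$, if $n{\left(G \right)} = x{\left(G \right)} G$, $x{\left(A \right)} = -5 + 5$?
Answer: $1521$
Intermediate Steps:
$x{\left(A \right)} = 0$
$n{\left(G \right)} = 0$ ($n{\left(G \right)} = 0 G = 0$)
$- 39 \left(\left(14 - 9\right) \left(n{\left(0 \right)} - 12\right) + 21\right) = - 39 \left(\left(14 - 9\right) \left(0 - 12\right) + 21\right) = - 39 \left(5 \left(-12\right) + 21\right) = - 39 \left(-60 + 21\right) = \left(-39\right) \left(-39\right) = 1521$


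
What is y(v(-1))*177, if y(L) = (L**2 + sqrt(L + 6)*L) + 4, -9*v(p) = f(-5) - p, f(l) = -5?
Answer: 20060/27 + 236*sqrt(58)/9 ≈ 942.67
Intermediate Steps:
v(p) = 5/9 + p/9 (v(p) = -(-5 - p)/9 = 5/9 + p/9)
y(L) = 4 + L**2 + L*sqrt(6 + L) (y(L) = (L**2 + sqrt(6 + L)*L) + 4 = (L**2 + L*sqrt(6 + L)) + 4 = 4 + L**2 + L*sqrt(6 + L))
y(v(-1))*177 = (4 + (5/9 + (1/9)*(-1))**2 + (5/9 + (1/9)*(-1))*sqrt(6 + (5/9 + (1/9)*(-1))))*177 = (4 + (5/9 - 1/9)**2 + (5/9 - 1/9)*sqrt(6 + (5/9 - 1/9)))*177 = (4 + (4/9)**2 + 4*sqrt(6 + 4/9)/9)*177 = (4 + 16/81 + 4*sqrt(58/9)/9)*177 = (4 + 16/81 + 4*(sqrt(58)/3)/9)*177 = (4 + 16/81 + 4*sqrt(58)/27)*177 = (340/81 + 4*sqrt(58)/27)*177 = 20060/27 + 236*sqrt(58)/9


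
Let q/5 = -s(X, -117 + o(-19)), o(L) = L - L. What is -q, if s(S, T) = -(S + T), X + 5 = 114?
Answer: 40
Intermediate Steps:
X = 109 (X = -5 + 114 = 109)
o(L) = 0
s(S, T) = -S - T
q = -40 (q = 5*(-(-1*109 - (-117 + 0))) = 5*(-(-109 - 1*(-117))) = 5*(-(-109 + 117)) = 5*(-1*8) = 5*(-8) = -40)
-q = -1*(-40) = 40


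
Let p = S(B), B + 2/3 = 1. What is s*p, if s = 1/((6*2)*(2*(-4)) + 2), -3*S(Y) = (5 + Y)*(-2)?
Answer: -16/423 ≈ -0.037825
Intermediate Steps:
B = ⅓ (B = -⅔ + 1 = ⅓ ≈ 0.33333)
S(Y) = 10/3 + 2*Y/3 (S(Y) = -(5 + Y)*(-2)/3 = -(-10 - 2*Y)/3 = 10/3 + 2*Y/3)
p = 32/9 (p = 10/3 + (⅔)*(⅓) = 10/3 + 2/9 = 32/9 ≈ 3.5556)
s = -1/94 (s = 1/(12*(-8) + 2) = 1/(-96 + 2) = 1/(-94) = -1/94 ≈ -0.010638)
s*p = -1/94*32/9 = -16/423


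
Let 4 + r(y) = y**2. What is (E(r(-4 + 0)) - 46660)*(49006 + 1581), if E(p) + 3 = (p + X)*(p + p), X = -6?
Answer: -2353256653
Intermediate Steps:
r(y) = -4 + y**2
E(p) = -3 + 2*p*(-6 + p) (E(p) = -3 + (p - 6)*(p + p) = -3 + (-6 + p)*(2*p) = -3 + 2*p*(-6 + p))
(E(r(-4 + 0)) - 46660)*(49006 + 1581) = ((-3 - 12*(-4 + (-4 + 0)**2) + 2*(-4 + (-4 + 0)**2)**2) - 46660)*(49006 + 1581) = ((-3 - 12*(-4 + (-4)**2) + 2*(-4 + (-4)**2)**2) - 46660)*50587 = ((-3 - 12*(-4 + 16) + 2*(-4 + 16)**2) - 46660)*50587 = ((-3 - 12*12 + 2*12**2) - 46660)*50587 = ((-3 - 144 + 2*144) - 46660)*50587 = ((-3 - 144 + 288) - 46660)*50587 = (141 - 46660)*50587 = -46519*50587 = -2353256653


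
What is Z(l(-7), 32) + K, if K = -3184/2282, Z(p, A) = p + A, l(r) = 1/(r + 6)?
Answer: 33779/1141 ≈ 29.605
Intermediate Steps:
l(r) = 1/(6 + r)
Z(p, A) = A + p
K = -1592/1141 (K = -3184*1/2282 = -1592/1141 ≈ -1.3953)
Z(l(-7), 32) + K = (32 + 1/(6 - 7)) - 1592/1141 = (32 + 1/(-1)) - 1592/1141 = (32 - 1) - 1592/1141 = 31 - 1592/1141 = 33779/1141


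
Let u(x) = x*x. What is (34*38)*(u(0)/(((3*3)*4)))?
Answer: 0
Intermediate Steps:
u(x) = x²
(34*38)*(u(0)/(((3*3)*4))) = (34*38)*(0²/(((3*3)*4))) = 1292*(0/((9*4))) = 1292*(0/36) = 1292*(0*(1/36)) = 1292*0 = 0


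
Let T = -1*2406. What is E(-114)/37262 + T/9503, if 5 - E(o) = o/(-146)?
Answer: -3270848116/12924678689 ≈ -0.25307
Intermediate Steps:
T = -2406
E(o) = 5 + o/146 (E(o) = 5 - o/(-146) = 5 - o*(-1)/146 = 5 - (-1)*o/146 = 5 + o/146)
E(-114)/37262 + T/9503 = (5 + (1/146)*(-114))/37262 - 2406/9503 = (5 - 57/73)*(1/37262) - 2406*1/9503 = (308/73)*(1/37262) - 2406/9503 = 154/1360063 - 2406/9503 = -3270848116/12924678689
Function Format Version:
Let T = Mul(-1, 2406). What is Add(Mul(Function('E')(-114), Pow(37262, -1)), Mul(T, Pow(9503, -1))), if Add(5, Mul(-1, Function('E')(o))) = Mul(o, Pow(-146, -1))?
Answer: Rational(-3270848116, 12924678689) ≈ -0.25307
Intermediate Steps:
T = -2406
Function('E')(o) = Add(5, Mul(Rational(1, 146), o)) (Function('E')(o) = Add(5, Mul(-1, Mul(o, Pow(-146, -1)))) = Add(5, Mul(-1, Mul(o, Rational(-1, 146)))) = Add(5, Mul(-1, Mul(Rational(-1, 146), o))) = Add(5, Mul(Rational(1, 146), o)))
Add(Mul(Function('E')(-114), Pow(37262, -1)), Mul(T, Pow(9503, -1))) = Add(Mul(Add(5, Mul(Rational(1, 146), -114)), Pow(37262, -1)), Mul(-2406, Pow(9503, -1))) = Add(Mul(Add(5, Rational(-57, 73)), Rational(1, 37262)), Mul(-2406, Rational(1, 9503))) = Add(Mul(Rational(308, 73), Rational(1, 37262)), Rational(-2406, 9503)) = Add(Rational(154, 1360063), Rational(-2406, 9503)) = Rational(-3270848116, 12924678689)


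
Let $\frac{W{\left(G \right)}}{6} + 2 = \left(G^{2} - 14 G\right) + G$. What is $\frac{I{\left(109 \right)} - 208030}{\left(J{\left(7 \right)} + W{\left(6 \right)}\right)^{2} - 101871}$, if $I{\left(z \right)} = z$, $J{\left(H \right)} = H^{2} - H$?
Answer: $\frac{69307}{17529} \approx 3.9538$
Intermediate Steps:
$W{\left(G \right)} = -12 - 78 G + 6 G^{2}$ ($W{\left(G \right)} = -12 + 6 \left(\left(G^{2} - 14 G\right) + G\right) = -12 + 6 \left(G^{2} - 13 G\right) = -12 + \left(- 78 G + 6 G^{2}\right) = -12 - 78 G + 6 G^{2}$)
$\frac{I{\left(109 \right)} - 208030}{\left(J{\left(7 \right)} + W{\left(6 \right)}\right)^{2} - 101871} = \frac{109 - 208030}{\left(7 \left(-1 + 7\right) - \left(480 - 216\right)\right)^{2} - 101871} = - \frac{207921}{\left(7 \cdot 6 - 264\right)^{2} - 101871} = - \frac{207921}{\left(42 - 264\right)^{2} - 101871} = - \frac{207921}{\left(-222\right)^{2} - 101871} = - \frac{207921}{49284 - 101871} = - \frac{207921}{-52587} = \left(-207921\right) \left(- \frac{1}{52587}\right) = \frac{69307}{17529}$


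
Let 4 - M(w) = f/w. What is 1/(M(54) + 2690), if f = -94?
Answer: 27/72785 ≈ 0.00037096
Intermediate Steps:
M(w) = 4 + 94/w (M(w) = 4 - (-94)/w = 4 + 94/w)
1/(M(54) + 2690) = 1/((4 + 94/54) + 2690) = 1/((4 + 94*(1/54)) + 2690) = 1/((4 + 47/27) + 2690) = 1/(155/27 + 2690) = 1/(72785/27) = 27/72785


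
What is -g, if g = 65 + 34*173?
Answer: -5947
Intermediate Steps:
g = 5947 (g = 65 + 5882 = 5947)
-g = -1*5947 = -5947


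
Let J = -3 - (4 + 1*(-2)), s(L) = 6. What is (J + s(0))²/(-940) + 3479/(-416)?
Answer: -817669/97760 ≈ -8.3640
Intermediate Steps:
J = -5 (J = -3 - (4 - 2) = -3 - 1*2 = -3 - 2 = -5)
(J + s(0))²/(-940) + 3479/(-416) = (-5 + 6)²/(-940) + 3479/(-416) = 1²*(-1/940) + 3479*(-1/416) = 1*(-1/940) - 3479/416 = -1/940 - 3479/416 = -817669/97760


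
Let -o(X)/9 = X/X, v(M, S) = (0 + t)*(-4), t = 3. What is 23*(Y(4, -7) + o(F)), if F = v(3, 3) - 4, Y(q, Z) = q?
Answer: -115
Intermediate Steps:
v(M, S) = -12 (v(M, S) = (0 + 3)*(-4) = 3*(-4) = -12)
F = -16 (F = -12 - 4 = -16)
o(X) = -9 (o(X) = -9*X/X = -9*1 = -9)
23*(Y(4, -7) + o(F)) = 23*(4 - 9) = 23*(-5) = -115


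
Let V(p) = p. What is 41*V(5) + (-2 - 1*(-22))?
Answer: 225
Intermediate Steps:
41*V(5) + (-2 - 1*(-22)) = 41*5 + (-2 - 1*(-22)) = 205 + (-2 + 22) = 205 + 20 = 225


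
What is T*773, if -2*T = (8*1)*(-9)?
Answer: 27828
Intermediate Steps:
T = 36 (T = -8*1*(-9)/2 = -4*(-9) = -½*(-72) = 36)
T*773 = 36*773 = 27828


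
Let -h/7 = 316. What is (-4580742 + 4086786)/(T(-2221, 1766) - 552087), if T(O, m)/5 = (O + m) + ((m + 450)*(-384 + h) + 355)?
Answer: 54884/3257363 ≈ 0.016849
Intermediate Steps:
h = -2212 (h = -7*316 = -2212)
T(O, m) = -5839225 - 12975*m + 5*O (T(O, m) = 5*((O + m) + ((m + 450)*(-384 - 2212) + 355)) = 5*((O + m) + ((450 + m)*(-2596) + 355)) = 5*((O + m) + ((-1168200 - 2596*m) + 355)) = 5*((O + m) + (-1167845 - 2596*m)) = 5*(-1167845 + O - 2595*m) = -5839225 - 12975*m + 5*O)
(-4580742 + 4086786)/(T(-2221, 1766) - 552087) = (-4580742 + 4086786)/((-5839225 - 12975*1766 + 5*(-2221)) - 552087) = -493956/((-5839225 - 22913850 - 11105) - 552087) = -493956/(-28764180 - 552087) = -493956/(-29316267) = -493956*(-1/29316267) = 54884/3257363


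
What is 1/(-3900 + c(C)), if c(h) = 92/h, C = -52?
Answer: -13/50723 ≈ -0.00025629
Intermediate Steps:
1/(-3900 + c(C)) = 1/(-3900 + 92/(-52)) = 1/(-3900 + 92*(-1/52)) = 1/(-3900 - 23/13) = 1/(-50723/13) = -13/50723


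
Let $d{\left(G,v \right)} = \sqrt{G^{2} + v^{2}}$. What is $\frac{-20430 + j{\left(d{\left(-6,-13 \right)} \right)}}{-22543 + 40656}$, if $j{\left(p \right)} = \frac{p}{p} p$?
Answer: $- \frac{20430}{18113} + \frac{\sqrt{205}}{18113} \approx -1.1271$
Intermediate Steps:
$j{\left(p \right)} = p$ ($j{\left(p \right)} = 1 p = p$)
$\frac{-20430 + j{\left(d{\left(-6,-13 \right)} \right)}}{-22543 + 40656} = \frac{-20430 + \sqrt{\left(-6\right)^{2} + \left(-13\right)^{2}}}{-22543 + 40656} = \frac{-20430 + \sqrt{36 + 169}}{18113} = \left(-20430 + \sqrt{205}\right) \frac{1}{18113} = - \frac{20430}{18113} + \frac{\sqrt{205}}{18113}$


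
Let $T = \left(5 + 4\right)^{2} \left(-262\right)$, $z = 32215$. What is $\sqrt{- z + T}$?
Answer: $i \sqrt{53437} \approx 231.16 i$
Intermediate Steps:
$T = -21222$ ($T = 9^{2} \left(-262\right) = 81 \left(-262\right) = -21222$)
$\sqrt{- z + T} = \sqrt{\left(-1\right) 32215 - 21222} = \sqrt{-32215 - 21222} = \sqrt{-53437} = i \sqrt{53437}$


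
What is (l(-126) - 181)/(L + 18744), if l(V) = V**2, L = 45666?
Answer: 3139/12882 ≈ 0.24367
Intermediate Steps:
(l(-126) - 181)/(L + 18744) = ((-126)**2 - 181)/(45666 + 18744) = (15876 - 181)/64410 = 15695*(1/64410) = 3139/12882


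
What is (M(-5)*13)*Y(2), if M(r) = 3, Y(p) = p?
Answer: 78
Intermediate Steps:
(M(-5)*13)*Y(2) = (3*13)*2 = 39*2 = 78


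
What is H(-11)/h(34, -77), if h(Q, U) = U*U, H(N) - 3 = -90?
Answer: -87/5929 ≈ -0.014674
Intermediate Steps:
H(N) = -87 (H(N) = 3 - 90 = -87)
h(Q, U) = U²
H(-11)/h(34, -77) = -87/((-77)²) = -87/5929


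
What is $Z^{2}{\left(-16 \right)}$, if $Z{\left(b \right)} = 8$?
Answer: $64$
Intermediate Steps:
$Z^{2}{\left(-16 \right)} = 8^{2} = 64$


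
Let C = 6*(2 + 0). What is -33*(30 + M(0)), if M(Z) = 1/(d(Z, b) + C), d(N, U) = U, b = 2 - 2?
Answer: -3971/4 ≈ -992.75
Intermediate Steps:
b = 0
C = 12 (C = 6*2 = 12)
M(Z) = 1/12 (M(Z) = 1/(0 + 12) = 1/12)
-33*(30 + M(0)) = -33*(30 + 1/12) = -33*361/12 = -3971/4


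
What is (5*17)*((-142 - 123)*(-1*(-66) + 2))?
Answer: -1531700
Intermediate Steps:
(5*17)*((-142 - 123)*(-1*(-66) + 2)) = 85*(-265*(66 + 2)) = 85*(-265*68) = 85*(-18020) = -1531700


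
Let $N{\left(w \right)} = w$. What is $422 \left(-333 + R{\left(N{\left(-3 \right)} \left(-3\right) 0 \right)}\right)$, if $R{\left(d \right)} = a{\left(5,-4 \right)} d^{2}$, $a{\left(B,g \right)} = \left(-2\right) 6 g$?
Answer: $-140526$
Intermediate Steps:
$a{\left(B,g \right)} = - 12 g$
$R{\left(d \right)} = 48 d^{2}$ ($R{\left(d \right)} = \left(-12\right) \left(-4\right) d^{2} = 48 d^{2}$)
$422 \left(-333 + R{\left(N{\left(-3 \right)} \left(-3\right) 0 \right)}\right) = 422 \left(-333 + 48 \left(\left(-3\right) \left(-3\right) 0\right)^{2}\right) = 422 \left(-333 + 48 \left(9 \cdot 0\right)^{2}\right) = 422 \left(-333 + 48 \cdot 0^{2}\right) = 422 \left(-333 + 48 \cdot 0\right) = 422 \left(-333 + 0\right) = 422 \left(-333\right) = -140526$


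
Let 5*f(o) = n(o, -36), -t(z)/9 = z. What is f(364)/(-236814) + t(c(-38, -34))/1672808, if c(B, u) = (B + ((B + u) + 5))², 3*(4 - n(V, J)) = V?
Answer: -175939604417/2971082652840 ≈ -0.059217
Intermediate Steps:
n(V, J) = 4 - V/3
c(B, u) = (5 + u + 2*B)² (c(B, u) = (B + (5 + B + u))² = (5 + u + 2*B)²)
t(z) = -9*z
f(o) = ⅘ - o/15 (f(o) = (4 - o/3)/5 = ⅘ - o/15)
f(364)/(-236814) + t(c(-38, -34))/1672808 = (⅘ - 1/15*364)/(-236814) - 9*(5 - 34 + 2*(-38))²/1672808 = (⅘ - 364/15)*(-1/236814) - 9*(5 - 34 - 76)²*(1/1672808) = -352/15*(-1/236814) - 9*(-105)²*(1/1672808) = 176/1776105 - 9*11025*(1/1672808) = 176/1776105 - 99225*1/1672808 = 176/1776105 - 99225/1672808 = -175939604417/2971082652840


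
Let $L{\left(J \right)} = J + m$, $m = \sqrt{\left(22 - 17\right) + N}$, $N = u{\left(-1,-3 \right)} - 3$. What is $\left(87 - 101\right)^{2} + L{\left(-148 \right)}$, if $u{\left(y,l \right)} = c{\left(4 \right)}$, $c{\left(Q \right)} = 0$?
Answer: $48 + \sqrt{2} \approx 49.414$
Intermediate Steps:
$u{\left(y,l \right)} = 0$
$N = -3$ ($N = 0 - 3 = -3$)
$m = \sqrt{2}$ ($m = \sqrt{\left(22 - 17\right) - 3} = \sqrt{5 - 3} = \sqrt{2} \approx 1.4142$)
$L{\left(J \right)} = J + \sqrt{2}$
$\left(87 - 101\right)^{2} + L{\left(-148 \right)} = \left(87 - 101\right)^{2} - \left(148 - \sqrt{2}\right) = \left(-14\right)^{2} - \left(148 - \sqrt{2}\right) = 196 - \left(148 - \sqrt{2}\right) = 48 + \sqrt{2}$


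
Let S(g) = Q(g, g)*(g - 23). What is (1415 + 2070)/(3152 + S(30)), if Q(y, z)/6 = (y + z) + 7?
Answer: 3485/5966 ≈ 0.58414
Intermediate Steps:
Q(y, z) = 42 + 6*y + 6*z (Q(y, z) = 6*((y + z) + 7) = 6*(7 + y + z) = 42 + 6*y + 6*z)
S(g) = (-23 + g)*(42 + 12*g) (S(g) = (42 + 6*g + 6*g)*(g - 23) = (42 + 12*g)*(-23 + g) = (-23 + g)*(42 + 12*g))
(1415 + 2070)/(3152 + S(30)) = (1415 + 2070)/(3152 + 6*(-23 + 30)*(7 + 2*30)) = 3485/(3152 + 6*7*(7 + 60)) = 3485/(3152 + 6*7*67) = 3485/(3152 + 2814) = 3485/5966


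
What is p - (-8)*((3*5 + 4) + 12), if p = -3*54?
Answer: 86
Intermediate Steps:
p = -162
p - (-8)*((3*5 + 4) + 12) = -162 - (-8)*((3*5 + 4) + 12) = -162 - (-8)*((15 + 4) + 12) = -162 - (-8)*(19 + 12) = -162 - (-8)*31 = -162 - 1*(-248) = -162 + 248 = 86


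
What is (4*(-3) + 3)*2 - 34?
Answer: -52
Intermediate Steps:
(4*(-3) + 3)*2 - 34 = (-12 + 3)*2 - 34 = -9*2 - 34 = -18 - 34 = -52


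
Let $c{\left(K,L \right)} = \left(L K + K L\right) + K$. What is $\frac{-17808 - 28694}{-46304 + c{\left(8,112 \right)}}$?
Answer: $\frac{23251}{22252} \approx 1.0449$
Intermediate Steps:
$c{\left(K,L \right)} = K + 2 K L$ ($c{\left(K,L \right)} = \left(K L + K L\right) + K = 2 K L + K = K + 2 K L$)
$\frac{-17808 - 28694}{-46304 + c{\left(8,112 \right)}} = \frac{-17808 - 28694}{-46304 + 8 \left(1 + 2 \cdot 112\right)} = - \frac{46502}{-46304 + 8 \left(1 + 224\right)} = - \frac{46502}{-46304 + 8 \cdot 225} = - \frac{46502}{-46304 + 1800} = - \frac{46502}{-44504} = \left(-46502\right) \left(- \frac{1}{44504}\right) = \frac{23251}{22252}$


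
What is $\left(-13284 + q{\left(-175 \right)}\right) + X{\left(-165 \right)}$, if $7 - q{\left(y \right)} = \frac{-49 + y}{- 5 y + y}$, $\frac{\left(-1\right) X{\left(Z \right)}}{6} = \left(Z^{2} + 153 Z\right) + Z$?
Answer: $- \frac{604167}{25} \approx -24167.0$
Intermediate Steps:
$X{\left(Z \right)} = - 924 Z - 6 Z^{2}$ ($X{\left(Z \right)} = - 6 \left(\left(Z^{2} + 153 Z\right) + Z\right) = - 6 \left(Z^{2} + 154 Z\right) = - 924 Z - 6 Z^{2}$)
$q{\left(y \right)} = 7 + \frac{-49 + y}{4 y}$ ($q{\left(y \right)} = 7 - \frac{-49 + y}{- 5 y + y} = 7 - \frac{-49 + y}{\left(-4\right) y} = 7 - \left(-49 + y\right) \left(- \frac{1}{4 y}\right) = 7 - - \frac{-49 + y}{4 y} = 7 + \frac{-49 + y}{4 y}$)
$\left(-13284 + q{\left(-175 \right)}\right) + X{\left(-165 \right)} = \left(-13284 + \frac{-49 + 29 \left(-175\right)}{4 \left(-175\right)}\right) - - 990 \left(154 - 165\right) = \left(-13284 + \frac{1}{4} \left(- \frac{1}{175}\right) \left(-49 - 5075\right)\right) - \left(-990\right) \left(-11\right) = \left(-13284 + \frac{1}{4} \left(- \frac{1}{175}\right) \left(-5124\right)\right) - 10890 = \left(-13284 + \frac{183}{25}\right) - 10890 = - \frac{331917}{25} - 10890 = - \frac{604167}{25}$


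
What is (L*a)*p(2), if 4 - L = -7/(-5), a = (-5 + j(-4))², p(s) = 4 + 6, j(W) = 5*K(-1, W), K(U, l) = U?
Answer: 2600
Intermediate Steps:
j(W) = -5 (j(W) = 5*(-1) = -5)
p(s) = 10
a = 100 (a = (-5 - 5)² = (-10)² = 100)
L = 13/5 (L = 4 - (-7)/(-5) = 4 - (-7)*(-1)/5 = 4 - 1*7/5 = 4 - 7/5 = 13/5 ≈ 2.6000)
(L*a)*p(2) = ((13/5)*100)*10 = 260*10 = 2600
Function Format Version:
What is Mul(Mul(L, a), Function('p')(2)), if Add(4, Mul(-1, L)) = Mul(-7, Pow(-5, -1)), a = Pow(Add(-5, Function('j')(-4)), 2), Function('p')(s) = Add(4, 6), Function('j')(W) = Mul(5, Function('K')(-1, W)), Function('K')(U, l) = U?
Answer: 2600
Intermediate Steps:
Function('j')(W) = -5 (Function('j')(W) = Mul(5, -1) = -5)
Function('p')(s) = 10
a = 100 (a = Pow(Add(-5, -5), 2) = Pow(-10, 2) = 100)
L = Rational(13, 5) (L = Add(4, Mul(-1, Mul(-7, Pow(-5, -1)))) = Add(4, Mul(-1, Mul(-7, Rational(-1, 5)))) = Add(4, Mul(-1, Rational(7, 5))) = Add(4, Rational(-7, 5)) = Rational(13, 5) ≈ 2.6000)
Mul(Mul(L, a), Function('p')(2)) = Mul(Mul(Rational(13, 5), 100), 10) = Mul(260, 10) = 2600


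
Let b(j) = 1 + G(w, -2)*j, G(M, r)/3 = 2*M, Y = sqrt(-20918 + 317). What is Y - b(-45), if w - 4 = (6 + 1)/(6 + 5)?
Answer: 13759/11 + 3*I*sqrt(2289) ≈ 1250.8 + 143.53*I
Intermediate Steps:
Y = 3*I*sqrt(2289) (Y = sqrt(-20601) = 3*I*sqrt(2289) ≈ 143.53*I)
w = 51/11 (w = 4 + (6 + 1)/(6 + 5) = 4 + 7/11 = 51/11 ≈ 4.6364)
G(M, r) = 6*M (G(M, r) = 3*(2*M) = 6*M)
b(j) = 1 + 306*j/11 (b(j) = 1 + (6*(51/11))*j = 1 + 306*j/11)
Y - b(-45) = 3*I*sqrt(2289) - (1 + (306/11)*(-45)) = 3*I*sqrt(2289) - (1 - 13770/11) = 3*I*sqrt(2289) - 1*(-13759/11) = 3*I*sqrt(2289) + 13759/11 = 13759/11 + 3*I*sqrt(2289)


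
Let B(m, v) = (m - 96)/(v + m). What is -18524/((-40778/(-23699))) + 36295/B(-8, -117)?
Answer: 69674330023/2120456 ≈ 32858.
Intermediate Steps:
B(m, v) = (-96 + m)/(m + v)
-18524/((-40778/(-23699))) + 36295/B(-8, -117) = -18524/((-40778/(-23699))) + 36295/(((-96 - 8)/(-8 - 117))) = -18524/((-40778*(-1/23699))) + 36295/((-104/(-125))) = -18524/40778/23699 + 36295/((-1/125*(-104))) = -18524*23699/40778 + 36295/(104/125) = -219500138/20389 + 36295*(125/104) = -219500138/20389 + 4536875/104 = 69674330023/2120456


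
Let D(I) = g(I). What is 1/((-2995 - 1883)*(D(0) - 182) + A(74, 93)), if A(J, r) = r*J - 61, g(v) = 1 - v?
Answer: 1/889739 ≈ 1.1239e-6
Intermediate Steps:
A(J, r) = -61 + J*r (A(J, r) = J*r - 61 = -61 + J*r)
D(I) = 1 - I
1/((-2995 - 1883)*(D(0) - 182) + A(74, 93)) = 1/((-2995 - 1883)*((1 - 1*0) - 182) + (-61 + 74*93)) = 1/(-4878*((1 + 0) - 182) + (-61 + 6882)) = 1/(-4878*(1 - 182) + 6821) = 1/(-4878*(-181) + 6821) = 1/(882918 + 6821) = 1/889739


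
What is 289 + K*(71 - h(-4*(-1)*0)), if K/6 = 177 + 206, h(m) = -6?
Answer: 177235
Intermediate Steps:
K = 2298 (K = 6*(177 + 206) = 6*383 = 2298)
289 + K*(71 - h(-4*(-1)*0)) = 289 + 2298*(71 - 1*(-6)) = 289 + 2298*(71 + 6) = 289 + 2298*77 = 289 + 176946 = 177235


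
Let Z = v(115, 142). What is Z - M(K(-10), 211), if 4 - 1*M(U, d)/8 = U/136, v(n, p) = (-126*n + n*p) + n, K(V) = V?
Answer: 32681/17 ≈ 1922.4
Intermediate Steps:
v(n, p) = -125*n + n*p
M(U, d) = 32 - U/17 (M(U, d) = 32 - 8*U/136 = 32 - U/17)
Z = 1955 (Z = 115*(-125 + 142) = 115*17 = 1955)
Z - M(K(-10), 211) = 1955 - (32 - 1/17*(-10)) = 1955 - (32 + 10/17) = 1955 - 1*554/17 = 1955 - 554/17 = 32681/17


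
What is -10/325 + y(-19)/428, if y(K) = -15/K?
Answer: -15289/528580 ≈ -0.028925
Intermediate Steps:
-10/325 + y(-19)/428 = -10/325 - 15/(-19)/428 = -10*1/325 - 15*(-1/19)*(1/428) = -2/65 + (15/19)*(1/428) = -2/65 + 15/8132 = -15289/528580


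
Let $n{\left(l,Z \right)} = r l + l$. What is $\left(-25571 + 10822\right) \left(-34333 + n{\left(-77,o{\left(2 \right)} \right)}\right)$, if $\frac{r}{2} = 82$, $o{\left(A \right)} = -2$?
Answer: $693763462$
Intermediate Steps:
$r = 164$ ($r = 2 \cdot 82 = 164$)
$n{\left(l,Z \right)} = 165 l$ ($n{\left(l,Z \right)} = 164 l + l = 165 l$)
$\left(-25571 + 10822\right) \left(-34333 + n{\left(-77,o{\left(2 \right)} \right)}\right) = \left(-25571 + 10822\right) \left(-34333 + 165 \left(-77\right)\right) = - 14749 \left(-34333 - 12705\right) = \left(-14749\right) \left(-47038\right) = 693763462$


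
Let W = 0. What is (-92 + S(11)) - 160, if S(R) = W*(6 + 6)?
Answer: -252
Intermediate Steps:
S(R) = 0 (S(R) = 0*(6 + 6) = 0*12 = 0)
(-92 + S(11)) - 160 = (-92 + 0) - 160 = -92 - 160 = -252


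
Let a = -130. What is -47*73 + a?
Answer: -3561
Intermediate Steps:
-47*73 + a = -47*73 - 130 = -3431 - 130 = -3561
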